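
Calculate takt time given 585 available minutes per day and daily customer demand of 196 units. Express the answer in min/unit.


Formula: Takt Time = Available Production Time / Customer Demand
Takt = 585 min/day / 196 units/day
Takt = 2.98 min/unit

2.98 min/unit


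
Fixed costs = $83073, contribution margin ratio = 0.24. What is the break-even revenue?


Formula: BER = Fixed Costs / Contribution Margin Ratio
BER = $83073 / 0.24
BER = $346137.50 (to the nearest cent)

$346137.50


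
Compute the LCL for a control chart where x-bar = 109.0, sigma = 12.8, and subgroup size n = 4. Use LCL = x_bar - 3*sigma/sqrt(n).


LCL = 109.0 - 3 * 12.8 / sqrt(4)

89.8


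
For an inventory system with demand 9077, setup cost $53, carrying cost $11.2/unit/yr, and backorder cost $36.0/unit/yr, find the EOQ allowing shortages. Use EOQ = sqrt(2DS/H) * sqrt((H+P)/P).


Formula: EOQ* = sqrt(2DS/H) * sqrt((H+P)/P)
Base EOQ = sqrt(2*9077*53/11.2) = 293.1 units
Correction = sqrt((11.2+36.0)/36.0) = 1.14504
EOQ* = 293.1 * 1.14504 = 335.6 units

335.6 units


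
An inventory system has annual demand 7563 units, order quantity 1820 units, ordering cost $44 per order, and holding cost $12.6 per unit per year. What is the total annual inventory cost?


TC = 7563/1820 * 44 + 1820/2 * 12.6

$11648.84


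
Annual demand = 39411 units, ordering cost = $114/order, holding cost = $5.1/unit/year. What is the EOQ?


Formula: EOQ = sqrt(2 * D * S / H)
Numerator: 2 * 39411 * 114 = 8985708
2DS/H = 8985708 / 5.1 = 1761903.5
EOQ = sqrt(1761903.5) = 1327.4 units

1327.4 units


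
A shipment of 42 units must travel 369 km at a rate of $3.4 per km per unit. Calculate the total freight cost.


TC = dist * cost * units = 369 * 3.4 * 42 = $52693.20

$52693.20


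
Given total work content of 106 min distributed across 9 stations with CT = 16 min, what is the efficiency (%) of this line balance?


Formula: Efficiency = Sum of Task Times / (N_stations * CT) * 100
Total station capacity = 9 stations * 16 min = 144 min
Efficiency = 106 / 144 * 100 = 73.6%

73.6%


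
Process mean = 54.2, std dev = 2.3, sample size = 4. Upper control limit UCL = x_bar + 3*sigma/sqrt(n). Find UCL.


UCL = 54.2 + 3 * 2.3 / sqrt(4)

57.65


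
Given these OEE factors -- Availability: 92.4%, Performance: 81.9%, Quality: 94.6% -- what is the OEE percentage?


Formula: OEE = Availability * Performance * Quality / 10000
A * P = 92.4% * 81.9% / 100 = 75.68%
OEE = 75.68% * 94.6% / 100 = 71.6%

71.6%


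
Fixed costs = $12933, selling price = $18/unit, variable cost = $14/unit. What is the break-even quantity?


Formula: BEQ = Fixed Costs / (Price - Variable Cost)
Contribution margin = $18 - $14 = $4/unit
BEQ = ceil($12933 / $4/unit) = ceil(3233.25) = 3234 units

3234 units


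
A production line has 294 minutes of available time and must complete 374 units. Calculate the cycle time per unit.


Formula: CT = Available Time / Number of Units
CT = 294 min / 374 units
CT = 0.79 min/unit

0.79 min/unit


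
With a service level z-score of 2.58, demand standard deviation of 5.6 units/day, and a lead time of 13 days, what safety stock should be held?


Formula: SS = z * sigma_d * sqrt(LT)
sqrt(LT) = sqrt(13) = 3.6056
SS = 2.58 * 5.6 * 3.6056
SS = 52.1 units

52.1 units


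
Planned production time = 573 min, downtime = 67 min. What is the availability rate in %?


Formula: Availability = (Planned Time - Downtime) / Planned Time * 100
Uptime = 573 - 67 = 506 min
Availability = 506 / 573 * 100 = 88.3%

88.3%


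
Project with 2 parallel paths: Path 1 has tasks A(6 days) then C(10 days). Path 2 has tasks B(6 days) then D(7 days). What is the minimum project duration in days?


Path 1 = 6 + 10 = 16 days
Path 2 = 6 + 7 = 13 days
Duration = max(16, 13) = 16 days

16 days


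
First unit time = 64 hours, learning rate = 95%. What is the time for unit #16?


Formula: T_n = T_1 * (learning_rate)^(log2(n)) where learning_rate = rate/100
Doublings = log2(16) = 4
T_n = 64 * 0.95^4
T_n = 64 * 0.8145 = 52.1 hours

52.1 hours


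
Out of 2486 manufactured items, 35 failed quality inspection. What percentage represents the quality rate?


Formula: Quality Rate = Good Pieces / Total Pieces * 100
Good pieces = 2486 - 35 = 2451
QR = 2451 / 2486 * 100 = 98.6%

98.6%


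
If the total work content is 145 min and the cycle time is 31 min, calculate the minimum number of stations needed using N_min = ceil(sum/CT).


Formula: N_min = ceil(Sum of Task Times / Cycle Time)
N_min = ceil(145 min / 31 min) = ceil(4.6774)
N_min = 5 stations

5


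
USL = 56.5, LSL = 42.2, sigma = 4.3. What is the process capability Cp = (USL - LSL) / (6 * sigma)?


Cp = (56.5 - 42.2) / (6 * 4.3)

0.55


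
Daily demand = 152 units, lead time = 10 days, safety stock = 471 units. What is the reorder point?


Formula: ROP = (Daily Demand * Lead Time) + Safety Stock
Demand during lead time = 152 * 10 = 1520 units
ROP = 1520 + 471 = 1991 units

1991 units


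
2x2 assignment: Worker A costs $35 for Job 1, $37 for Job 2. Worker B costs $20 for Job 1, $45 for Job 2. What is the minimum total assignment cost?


Option 1: A->1 + B->2 = $35 + $45 = $80
Option 2: A->2 + B->1 = $37 + $20 = $57
Min cost = min($80, $57) = $57

$57


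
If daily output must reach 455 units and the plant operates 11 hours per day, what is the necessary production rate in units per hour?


Formula: Production Rate = Daily Demand / Available Hours
Rate = 455 units/day / 11 hours/day
Rate = 41.4 units/hour

41.4 units/hour


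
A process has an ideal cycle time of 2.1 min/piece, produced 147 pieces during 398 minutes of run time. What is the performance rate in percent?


Formula: Performance = (Ideal CT * Total Count) / Run Time * 100
Ideal output time = 2.1 * 147 = 308.7 min
Performance = 308.7 / 398 * 100 = 77.6%

77.6%


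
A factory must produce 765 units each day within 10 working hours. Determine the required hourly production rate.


Formula: Production Rate = Daily Demand / Available Hours
Rate = 765 units/day / 10 hours/day
Rate = 76.5 units/hour

76.5 units/hour


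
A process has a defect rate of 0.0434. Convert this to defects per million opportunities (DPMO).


DPMO = defect_rate * 1000000 = 0.0434 * 1000000

43400


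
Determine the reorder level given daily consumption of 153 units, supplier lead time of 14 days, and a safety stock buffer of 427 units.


Formula: ROP = (Daily Demand * Lead Time) + Safety Stock
Demand during lead time = 153 * 14 = 2142 units
ROP = 2142 + 427 = 2569 units

2569 units


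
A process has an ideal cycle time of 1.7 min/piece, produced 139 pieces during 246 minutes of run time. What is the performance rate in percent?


Formula: Performance = (Ideal CT * Total Count) / Run Time * 100
Ideal output time = 1.7 * 139 = 236.3 min
Performance = 236.3 / 246 * 100 = 96.1%

96.1%


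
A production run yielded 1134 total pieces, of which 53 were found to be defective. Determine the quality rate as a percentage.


Formula: Quality Rate = Good Pieces / Total Pieces * 100
Good pieces = 1134 - 53 = 1081
QR = 1081 / 1134 * 100 = 95.3%

95.3%


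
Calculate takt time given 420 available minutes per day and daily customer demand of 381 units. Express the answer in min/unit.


Formula: Takt Time = Available Production Time / Customer Demand
Takt = 420 min/day / 381 units/day
Takt = 1.1 min/unit

1.1 min/unit


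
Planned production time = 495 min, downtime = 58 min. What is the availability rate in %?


Formula: Availability = (Planned Time - Downtime) / Planned Time * 100
Uptime = 495 - 58 = 437 min
Availability = 437 / 495 * 100 = 88.3%

88.3%


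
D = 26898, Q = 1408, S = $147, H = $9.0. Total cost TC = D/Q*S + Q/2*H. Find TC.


TC = 26898/1408 * 147 + 1408/2 * 9.0

$9144.24


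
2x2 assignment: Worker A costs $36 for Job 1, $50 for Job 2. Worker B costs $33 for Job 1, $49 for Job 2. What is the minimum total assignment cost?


Option 1: A->1 + B->2 = $36 + $49 = $85
Option 2: A->2 + B->1 = $50 + $33 = $83
Min cost = min($85, $83) = $83

$83


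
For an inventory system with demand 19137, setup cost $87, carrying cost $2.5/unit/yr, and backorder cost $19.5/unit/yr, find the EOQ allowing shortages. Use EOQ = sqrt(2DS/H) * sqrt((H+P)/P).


Formula: EOQ* = sqrt(2DS/H) * sqrt((H+P)/P)
Base EOQ = sqrt(2*19137*87/2.5) = 1154.09 units
Correction = sqrt((2.5+19.5)/19.5) = 1.06217
EOQ* = 1154.09 * 1.06217 = 1225.8 units

1225.8 units


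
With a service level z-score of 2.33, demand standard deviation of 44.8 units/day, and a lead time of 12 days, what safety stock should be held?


Formula: SS = z * sigma_d * sqrt(LT)
sqrt(LT) = sqrt(12) = 3.4641
SS = 2.33 * 44.8 * 3.4641
SS = 361.6 units

361.6 units


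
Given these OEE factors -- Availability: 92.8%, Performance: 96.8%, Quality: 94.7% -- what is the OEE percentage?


Formula: OEE = Availability * Performance * Quality / 10000
A * P = 92.8% * 96.8% / 100 = 89.83%
OEE = 89.83% * 94.7% / 100 = 85.1%

85.1%


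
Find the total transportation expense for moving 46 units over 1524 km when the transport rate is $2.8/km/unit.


TC = dist * cost * units = 1524 * 2.8 * 46 = $196291.20

$196291.20


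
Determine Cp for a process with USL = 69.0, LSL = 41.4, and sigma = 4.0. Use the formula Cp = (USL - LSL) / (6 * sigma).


Cp = (69.0 - 41.4) / (6 * 4.0)

1.15


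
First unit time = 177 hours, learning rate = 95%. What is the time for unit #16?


Formula: T_n = T_1 * (learning_rate)^(log2(n)) where learning_rate = rate/100
Doublings = log2(16) = 4
T_n = 177 * 0.95^4
T_n = 177 * 0.8145 = 144.2 hours

144.2 hours


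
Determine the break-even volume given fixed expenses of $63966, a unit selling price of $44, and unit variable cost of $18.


Formula: BEQ = Fixed Costs / (Price - Variable Cost)
Contribution margin = $44 - $18 = $26/unit
BEQ = ceil($63966 / $26/unit) = ceil(2460.23) = 2461 units

2461 units


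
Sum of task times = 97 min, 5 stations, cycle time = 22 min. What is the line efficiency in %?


Formula: Efficiency = Sum of Task Times / (N_stations * CT) * 100
Total station capacity = 5 stations * 22 min = 110 min
Efficiency = 97 / 110 * 100 = 88.2%

88.2%


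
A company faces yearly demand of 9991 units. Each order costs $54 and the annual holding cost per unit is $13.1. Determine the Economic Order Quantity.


Formula: EOQ = sqrt(2 * D * S / H)
Numerator: 2 * 9991 * 54 = 1079028
2DS/H = 1079028 / 13.1 = 82368.5
EOQ = sqrt(82368.5) = 287.0 units

287.0 units


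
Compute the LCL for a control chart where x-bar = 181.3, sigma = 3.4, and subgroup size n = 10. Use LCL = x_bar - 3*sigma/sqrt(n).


LCL = 181.3 - 3 * 3.4 / sqrt(10)

178.07


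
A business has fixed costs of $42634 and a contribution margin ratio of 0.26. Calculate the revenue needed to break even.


Formula: BER = Fixed Costs / Contribution Margin Ratio
BER = $42634 / 0.26
BER = $163976.92 (to the nearest cent)

$163976.92


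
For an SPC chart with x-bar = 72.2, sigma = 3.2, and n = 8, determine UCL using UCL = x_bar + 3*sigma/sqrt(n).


UCL = 72.2 + 3 * 3.2 / sqrt(8)

75.59


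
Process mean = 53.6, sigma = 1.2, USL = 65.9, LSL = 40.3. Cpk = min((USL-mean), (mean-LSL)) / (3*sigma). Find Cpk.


Cpu = (65.9 - 53.6) / (3 * 1.2) = 3.42
Cpl = (53.6 - 40.3) / (3 * 1.2) = 3.69
Cpk = min(3.42, 3.69) = 3.42

3.42


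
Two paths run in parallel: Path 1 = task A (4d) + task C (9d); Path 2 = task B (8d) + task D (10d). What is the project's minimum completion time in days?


Path 1 = 4 + 9 = 13 days
Path 2 = 8 + 10 = 18 days
Duration = max(13, 18) = 18 days

18 days


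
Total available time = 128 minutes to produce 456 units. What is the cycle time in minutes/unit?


Formula: CT = Available Time / Number of Units
CT = 128 min / 456 units
CT = 0.28 min/unit

0.28 min/unit


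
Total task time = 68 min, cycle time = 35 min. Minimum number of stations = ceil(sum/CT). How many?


Formula: N_min = ceil(Sum of Task Times / Cycle Time)
N_min = ceil(68 min / 35 min) = ceil(1.9429)
N_min = 2 stations

2


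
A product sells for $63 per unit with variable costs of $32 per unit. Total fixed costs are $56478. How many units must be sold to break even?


Formula: BEQ = Fixed Costs / (Price - Variable Cost)
Contribution margin = $63 - $32 = $31/unit
BEQ = ceil($56478 / $31/unit) = ceil(1821.87) = 1822 units

1822 units


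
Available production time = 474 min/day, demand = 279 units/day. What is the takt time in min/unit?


Formula: Takt Time = Available Production Time / Customer Demand
Takt = 474 min/day / 279 units/day
Takt = 1.7 min/unit

1.7 min/unit


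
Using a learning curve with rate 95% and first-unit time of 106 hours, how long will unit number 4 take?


Formula: T_n = T_1 * (learning_rate)^(log2(n)) where learning_rate = rate/100
Doublings = log2(4) = 2
T_n = 106 * 0.95^2
T_n = 106 * 0.9025 = 95.7 hours

95.7 hours


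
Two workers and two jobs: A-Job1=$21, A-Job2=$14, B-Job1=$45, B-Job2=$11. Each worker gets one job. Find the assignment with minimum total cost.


Option 1: A->1 + B->2 = $21 + $11 = $32
Option 2: A->2 + B->1 = $14 + $45 = $59
Min cost = min($32, $59) = $32

$32


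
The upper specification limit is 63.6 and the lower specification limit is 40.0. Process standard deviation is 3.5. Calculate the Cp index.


Cp = (63.6 - 40.0) / (6 * 3.5)

1.12


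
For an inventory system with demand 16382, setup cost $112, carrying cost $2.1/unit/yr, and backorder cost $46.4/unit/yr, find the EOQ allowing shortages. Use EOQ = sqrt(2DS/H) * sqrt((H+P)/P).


Formula: EOQ* = sqrt(2DS/H) * sqrt((H+P)/P)
Base EOQ = sqrt(2*16382*112/2.1) = 1321.9 units
Correction = sqrt((2.1+46.4)/46.4) = 1.02238
EOQ* = 1321.9 * 1.02238 = 1351.5 units

1351.5 units


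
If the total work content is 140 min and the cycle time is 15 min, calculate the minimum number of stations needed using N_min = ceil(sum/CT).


Formula: N_min = ceil(Sum of Task Times / Cycle Time)
N_min = ceil(140 min / 15 min) = ceil(9.3333)
N_min = 10 stations

10


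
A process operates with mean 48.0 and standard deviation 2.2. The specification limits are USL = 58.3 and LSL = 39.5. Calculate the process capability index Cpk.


Cpu = (58.3 - 48.0) / (3 * 2.2) = 1.56
Cpl = (48.0 - 39.5) / (3 * 2.2) = 1.29
Cpk = min(1.56, 1.29) = 1.29

1.29


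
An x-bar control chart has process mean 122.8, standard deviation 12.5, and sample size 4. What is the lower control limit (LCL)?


LCL = 122.8 - 3 * 12.5 / sqrt(4)

104.05


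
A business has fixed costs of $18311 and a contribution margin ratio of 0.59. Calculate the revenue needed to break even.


Formula: BER = Fixed Costs / Contribution Margin Ratio
BER = $18311 / 0.59
BER = $31035.59 (to the nearest cent)

$31035.59


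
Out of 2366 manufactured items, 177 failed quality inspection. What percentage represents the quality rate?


Formula: Quality Rate = Good Pieces / Total Pieces * 100
Good pieces = 2366 - 177 = 2189
QR = 2189 / 2366 * 100 = 92.5%

92.5%


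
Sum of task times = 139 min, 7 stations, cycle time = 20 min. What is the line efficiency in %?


Formula: Efficiency = Sum of Task Times / (N_stations * CT) * 100
Total station capacity = 7 stations * 20 min = 140 min
Efficiency = 139 / 140 * 100 = 99.3%

99.3%


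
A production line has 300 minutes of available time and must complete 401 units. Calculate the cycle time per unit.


Formula: CT = Available Time / Number of Units
CT = 300 min / 401 units
CT = 0.75 min/unit

0.75 min/unit


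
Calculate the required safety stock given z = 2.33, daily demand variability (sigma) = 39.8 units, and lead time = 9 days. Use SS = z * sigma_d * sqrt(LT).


Formula: SS = z * sigma_d * sqrt(LT)
sqrt(LT) = sqrt(9) = 3.0
SS = 2.33 * 39.8 * 3.0
SS = 278.2 units

278.2 units


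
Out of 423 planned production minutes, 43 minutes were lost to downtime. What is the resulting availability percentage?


Formula: Availability = (Planned Time - Downtime) / Planned Time * 100
Uptime = 423 - 43 = 380 min
Availability = 380 / 423 * 100 = 89.8%

89.8%


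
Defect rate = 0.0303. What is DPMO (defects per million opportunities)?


DPMO = defect_rate * 1000000 = 0.0303 * 1000000

30300


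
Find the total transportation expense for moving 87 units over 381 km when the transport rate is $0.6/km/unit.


TC = dist * cost * units = 381 * 0.6 * 87 = $19888.20

$19888.20


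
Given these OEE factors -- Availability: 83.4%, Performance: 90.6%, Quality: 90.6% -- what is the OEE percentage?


Formula: OEE = Availability * Performance * Quality / 10000
A * P = 83.4% * 90.6% / 100 = 75.56%
OEE = 75.56% * 90.6% / 100 = 68.5%

68.5%


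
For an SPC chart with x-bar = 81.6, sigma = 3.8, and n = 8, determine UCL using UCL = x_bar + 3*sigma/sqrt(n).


UCL = 81.6 + 3 * 3.8 / sqrt(8)

85.63


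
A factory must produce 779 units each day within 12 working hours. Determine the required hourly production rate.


Formula: Production Rate = Daily Demand / Available Hours
Rate = 779 units/day / 12 hours/day
Rate = 64.9 units/hour

64.9 units/hour


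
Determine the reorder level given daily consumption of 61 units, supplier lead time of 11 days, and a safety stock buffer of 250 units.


Formula: ROP = (Daily Demand * Lead Time) + Safety Stock
Demand during lead time = 61 * 11 = 671 units
ROP = 671 + 250 = 921 units

921 units


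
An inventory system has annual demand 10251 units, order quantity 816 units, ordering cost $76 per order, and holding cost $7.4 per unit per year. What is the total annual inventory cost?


TC = 10251/816 * 76 + 816/2 * 7.4

$3973.95


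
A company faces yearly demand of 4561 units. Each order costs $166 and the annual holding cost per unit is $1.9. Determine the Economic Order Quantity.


Formula: EOQ = sqrt(2 * D * S / H)
Numerator: 2 * 4561 * 166 = 1514252
2DS/H = 1514252 / 1.9 = 796974.7
EOQ = sqrt(796974.7) = 892.7 units

892.7 units


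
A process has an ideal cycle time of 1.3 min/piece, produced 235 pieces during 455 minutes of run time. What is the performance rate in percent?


Formula: Performance = (Ideal CT * Total Count) / Run Time * 100
Ideal output time = 1.3 * 235 = 305.5 min
Performance = 305.5 / 455 * 100 = 67.1%

67.1%


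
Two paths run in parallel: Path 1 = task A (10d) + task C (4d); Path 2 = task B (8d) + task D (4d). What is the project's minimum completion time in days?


Path 1 = 10 + 4 = 14 days
Path 2 = 8 + 4 = 12 days
Duration = max(14, 12) = 14 days

14 days


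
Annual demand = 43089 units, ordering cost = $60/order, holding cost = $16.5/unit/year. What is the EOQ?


Formula: EOQ = sqrt(2 * D * S / H)
Numerator: 2 * 43089 * 60 = 5170680
2DS/H = 5170680 / 16.5 = 313374.5
EOQ = sqrt(313374.5) = 559.8 units

559.8 units


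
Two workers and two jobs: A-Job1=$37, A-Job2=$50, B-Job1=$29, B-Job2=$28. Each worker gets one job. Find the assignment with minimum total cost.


Option 1: A->1 + B->2 = $37 + $28 = $65
Option 2: A->2 + B->1 = $50 + $29 = $79
Min cost = min($65, $79) = $65

$65


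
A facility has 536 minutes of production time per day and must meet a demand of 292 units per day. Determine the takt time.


Formula: Takt Time = Available Production Time / Customer Demand
Takt = 536 min/day / 292 units/day
Takt = 1.84 min/unit

1.84 min/unit


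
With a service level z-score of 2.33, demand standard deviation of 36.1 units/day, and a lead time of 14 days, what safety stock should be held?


Formula: SS = z * sigma_d * sqrt(LT)
sqrt(LT) = sqrt(14) = 3.7417
SS = 2.33 * 36.1 * 3.7417
SS = 314.7 units

314.7 units


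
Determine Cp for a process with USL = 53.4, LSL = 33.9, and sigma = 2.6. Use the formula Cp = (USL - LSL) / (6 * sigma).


Cp = (53.4 - 33.9) / (6 * 2.6)

1.25


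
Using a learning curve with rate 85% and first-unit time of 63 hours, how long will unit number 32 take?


Formula: T_n = T_1 * (learning_rate)^(log2(n)) where learning_rate = rate/100
Doublings = log2(32) = 5
T_n = 63 * 0.85^5
T_n = 63 * 0.4437 = 28.0 hours

28.0 hours


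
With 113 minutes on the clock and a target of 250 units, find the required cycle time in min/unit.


Formula: CT = Available Time / Number of Units
CT = 113 min / 250 units
CT = 0.45 min/unit

0.45 min/unit


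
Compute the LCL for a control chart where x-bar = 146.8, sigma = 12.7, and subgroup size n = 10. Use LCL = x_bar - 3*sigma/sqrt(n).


LCL = 146.8 - 3 * 12.7 / sqrt(10)

134.75


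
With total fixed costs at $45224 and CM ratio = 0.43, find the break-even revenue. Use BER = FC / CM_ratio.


Formula: BER = Fixed Costs / Contribution Margin Ratio
BER = $45224 / 0.43
BER = $105172.09 (to the nearest cent)

$105172.09


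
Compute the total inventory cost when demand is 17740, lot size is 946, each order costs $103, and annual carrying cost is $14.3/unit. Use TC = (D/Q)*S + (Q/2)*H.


TC = 17740/946 * 103 + 946/2 * 14.3

$8695.42


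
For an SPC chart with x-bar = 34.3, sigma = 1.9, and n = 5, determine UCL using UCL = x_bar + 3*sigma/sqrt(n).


UCL = 34.3 + 3 * 1.9 / sqrt(5)

36.85


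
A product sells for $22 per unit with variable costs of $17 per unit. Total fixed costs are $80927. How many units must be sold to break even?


Formula: BEQ = Fixed Costs / (Price - Variable Cost)
Contribution margin = $22 - $17 = $5/unit
BEQ = ceil($80927 / $5/unit) = ceil(16185.4) = 16186 units

16186 units


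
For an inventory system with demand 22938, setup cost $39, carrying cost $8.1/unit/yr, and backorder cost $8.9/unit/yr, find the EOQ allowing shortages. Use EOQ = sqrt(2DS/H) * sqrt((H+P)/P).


Formula: EOQ* = sqrt(2DS/H) * sqrt((H+P)/P)
Base EOQ = sqrt(2*22938*39/8.1) = 469.98 units
Correction = sqrt((8.1+8.9)/8.9) = 1.38207
EOQ* = 469.98 * 1.38207 = 649.5 units

649.5 units


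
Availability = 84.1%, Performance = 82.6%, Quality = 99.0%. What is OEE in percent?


Formula: OEE = Availability * Performance * Quality / 10000
A * P = 84.1% * 82.6% / 100 = 69.47%
OEE = 69.47% * 99.0% / 100 = 68.8%

68.8%


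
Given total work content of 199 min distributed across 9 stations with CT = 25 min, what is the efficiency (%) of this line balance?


Formula: Efficiency = Sum of Task Times / (N_stations * CT) * 100
Total station capacity = 9 stations * 25 min = 225 min
Efficiency = 199 / 225 * 100 = 88.4%

88.4%


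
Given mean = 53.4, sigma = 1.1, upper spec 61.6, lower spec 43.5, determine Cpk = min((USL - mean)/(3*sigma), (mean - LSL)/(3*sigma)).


Cpu = (61.6 - 53.4) / (3 * 1.1) = 2.48
Cpl = (53.4 - 43.5) / (3 * 1.1) = 3.0
Cpk = min(2.48, 3.0) = 2.48

2.48


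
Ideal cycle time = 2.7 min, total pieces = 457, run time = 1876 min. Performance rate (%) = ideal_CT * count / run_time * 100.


Formula: Performance = (Ideal CT * Total Count) / Run Time * 100
Ideal output time = 2.7 * 457 = 1233.9 min
Performance = 1233.9 / 1876 * 100 = 65.8%

65.8%


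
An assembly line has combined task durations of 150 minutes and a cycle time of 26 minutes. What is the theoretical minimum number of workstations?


Formula: N_min = ceil(Sum of Task Times / Cycle Time)
N_min = ceil(150 min / 26 min) = ceil(5.7692)
N_min = 6 stations

6


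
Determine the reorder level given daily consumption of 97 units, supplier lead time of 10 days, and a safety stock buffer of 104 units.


Formula: ROP = (Daily Demand * Lead Time) + Safety Stock
Demand during lead time = 97 * 10 = 970 units
ROP = 970 + 104 = 1074 units

1074 units


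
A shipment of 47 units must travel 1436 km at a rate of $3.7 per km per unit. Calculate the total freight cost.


TC = dist * cost * units = 1436 * 3.7 * 47 = $249720.40

$249720.40


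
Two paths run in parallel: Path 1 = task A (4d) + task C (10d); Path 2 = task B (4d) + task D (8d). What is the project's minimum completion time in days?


Path 1 = 4 + 10 = 14 days
Path 2 = 4 + 8 = 12 days
Duration = max(14, 12) = 14 days

14 days


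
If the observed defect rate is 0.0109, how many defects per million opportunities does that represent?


DPMO = defect_rate * 1000000 = 0.0109 * 1000000

10900


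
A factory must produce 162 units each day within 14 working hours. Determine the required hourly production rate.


Formula: Production Rate = Daily Demand / Available Hours
Rate = 162 units/day / 14 hours/day
Rate = 11.6 units/hour

11.6 units/hour


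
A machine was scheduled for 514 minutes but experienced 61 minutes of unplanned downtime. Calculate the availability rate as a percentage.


Formula: Availability = (Planned Time - Downtime) / Planned Time * 100
Uptime = 514 - 61 = 453 min
Availability = 453 / 514 * 100 = 88.1%

88.1%


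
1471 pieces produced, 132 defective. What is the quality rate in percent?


Formula: Quality Rate = Good Pieces / Total Pieces * 100
Good pieces = 1471 - 132 = 1339
QR = 1339 / 1471 * 100 = 91.0%

91.0%


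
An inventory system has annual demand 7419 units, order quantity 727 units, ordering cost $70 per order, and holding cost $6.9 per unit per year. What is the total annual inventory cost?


TC = 7419/727 * 70 + 727/2 * 6.9

$3222.50


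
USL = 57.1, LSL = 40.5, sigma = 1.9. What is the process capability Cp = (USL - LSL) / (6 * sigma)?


Cp = (57.1 - 40.5) / (6 * 1.9)

1.46


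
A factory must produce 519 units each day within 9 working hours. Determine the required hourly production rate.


Formula: Production Rate = Daily Demand / Available Hours
Rate = 519 units/day / 9 hours/day
Rate = 57.7 units/hour

57.7 units/hour


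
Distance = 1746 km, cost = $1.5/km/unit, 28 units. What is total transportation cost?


TC = dist * cost * units = 1746 * 1.5 * 28 = $73332.00

$73332.00


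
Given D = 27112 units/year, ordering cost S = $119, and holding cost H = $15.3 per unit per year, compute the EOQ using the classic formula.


Formula: EOQ = sqrt(2 * D * S / H)
Numerator: 2 * 27112 * 119 = 6452656
2DS/H = 6452656 / 15.3 = 421742.2
EOQ = sqrt(421742.2) = 649.4 units

649.4 units


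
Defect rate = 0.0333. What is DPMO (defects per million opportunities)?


DPMO = defect_rate * 1000000 = 0.0333 * 1000000

33300


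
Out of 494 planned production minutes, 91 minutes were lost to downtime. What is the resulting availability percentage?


Formula: Availability = (Planned Time - Downtime) / Planned Time * 100
Uptime = 494 - 91 = 403 min
Availability = 403 / 494 * 100 = 81.6%

81.6%


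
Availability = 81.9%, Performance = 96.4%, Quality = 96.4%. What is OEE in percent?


Formula: OEE = Availability * Performance * Quality / 10000
A * P = 81.9% * 96.4% / 100 = 78.95%
OEE = 78.95% * 96.4% / 100 = 76.1%

76.1%


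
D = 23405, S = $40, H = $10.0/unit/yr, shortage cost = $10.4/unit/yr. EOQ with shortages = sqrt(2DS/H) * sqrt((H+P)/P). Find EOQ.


Formula: EOQ* = sqrt(2DS/H) * sqrt((H+P)/P)
Base EOQ = sqrt(2*23405*40/10.0) = 432.71 units
Correction = sqrt((10.0+10.4)/10.4) = 1.40055
EOQ* = 432.71 * 1.40055 = 606.0 units

606.0 units


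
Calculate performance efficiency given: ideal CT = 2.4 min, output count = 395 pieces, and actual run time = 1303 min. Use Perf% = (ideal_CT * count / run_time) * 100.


Formula: Performance = (Ideal CT * Total Count) / Run Time * 100
Ideal output time = 2.4 * 395 = 948.0 min
Performance = 948.0 / 1303 * 100 = 72.8%

72.8%


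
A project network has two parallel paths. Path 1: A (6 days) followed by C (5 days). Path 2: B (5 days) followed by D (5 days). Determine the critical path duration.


Path 1 = 6 + 5 = 11 days
Path 2 = 5 + 5 = 10 days
Duration = max(11, 10) = 11 days

11 days


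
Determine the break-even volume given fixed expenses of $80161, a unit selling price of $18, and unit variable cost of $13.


Formula: BEQ = Fixed Costs / (Price - Variable Cost)
Contribution margin = $18 - $13 = $5/unit
BEQ = ceil($80161 / $5/unit) = ceil(16032.2) = 16033 units

16033 units


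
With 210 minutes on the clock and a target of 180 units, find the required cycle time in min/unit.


Formula: CT = Available Time / Number of Units
CT = 210 min / 180 units
CT = 1.17 min/unit

1.17 min/unit


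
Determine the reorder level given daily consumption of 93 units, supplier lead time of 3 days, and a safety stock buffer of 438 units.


Formula: ROP = (Daily Demand * Lead Time) + Safety Stock
Demand during lead time = 93 * 3 = 279 units
ROP = 279 + 438 = 717 units

717 units


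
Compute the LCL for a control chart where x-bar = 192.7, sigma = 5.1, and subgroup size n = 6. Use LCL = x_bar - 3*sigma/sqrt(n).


LCL = 192.7 - 3 * 5.1 / sqrt(6)

186.45


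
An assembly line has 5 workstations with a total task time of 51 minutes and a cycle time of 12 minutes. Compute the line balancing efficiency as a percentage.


Formula: Efficiency = Sum of Task Times / (N_stations * CT) * 100
Total station capacity = 5 stations * 12 min = 60 min
Efficiency = 51 / 60 * 100 = 85.0%

85.0%


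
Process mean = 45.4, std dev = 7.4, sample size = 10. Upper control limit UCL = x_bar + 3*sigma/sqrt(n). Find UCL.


UCL = 45.4 + 3 * 7.4 / sqrt(10)

52.42


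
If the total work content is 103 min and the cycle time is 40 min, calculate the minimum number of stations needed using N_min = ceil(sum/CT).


Formula: N_min = ceil(Sum of Task Times / Cycle Time)
N_min = ceil(103 min / 40 min) = ceil(2.575)
N_min = 3 stations

3


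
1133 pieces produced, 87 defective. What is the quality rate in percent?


Formula: Quality Rate = Good Pieces / Total Pieces * 100
Good pieces = 1133 - 87 = 1046
QR = 1046 / 1133 * 100 = 92.3%

92.3%


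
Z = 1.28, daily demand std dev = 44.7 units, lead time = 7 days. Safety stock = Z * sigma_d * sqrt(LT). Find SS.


Formula: SS = z * sigma_d * sqrt(LT)
sqrt(LT) = sqrt(7) = 2.6458
SS = 1.28 * 44.7 * 2.6458
SS = 151.4 units

151.4 units


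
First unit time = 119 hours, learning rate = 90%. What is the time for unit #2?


Formula: T_n = T_1 * (learning_rate)^(log2(n)) where learning_rate = rate/100
Doublings = log2(2) = 1
T_n = 119 * 0.9^1
T_n = 119 * 0.9 = 107.1 hours

107.1 hours


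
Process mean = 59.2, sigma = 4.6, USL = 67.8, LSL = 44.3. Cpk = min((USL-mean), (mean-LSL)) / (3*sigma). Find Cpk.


Cpu = (67.8 - 59.2) / (3 * 4.6) = 0.62
Cpl = (59.2 - 44.3) / (3 * 4.6) = 1.08
Cpk = min(0.62, 1.08) = 0.62

0.62


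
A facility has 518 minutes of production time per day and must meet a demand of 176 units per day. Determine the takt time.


Formula: Takt Time = Available Production Time / Customer Demand
Takt = 518 min/day / 176 units/day
Takt = 2.94 min/unit

2.94 min/unit


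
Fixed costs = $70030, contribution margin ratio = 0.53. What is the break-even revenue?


Formula: BER = Fixed Costs / Contribution Margin Ratio
BER = $70030 / 0.53
BER = $132132.08 (to the nearest cent)

$132132.08


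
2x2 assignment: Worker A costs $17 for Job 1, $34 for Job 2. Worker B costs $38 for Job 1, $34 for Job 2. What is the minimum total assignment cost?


Option 1: A->1 + B->2 = $17 + $34 = $51
Option 2: A->2 + B->1 = $34 + $38 = $72
Min cost = min($51, $72) = $51

$51


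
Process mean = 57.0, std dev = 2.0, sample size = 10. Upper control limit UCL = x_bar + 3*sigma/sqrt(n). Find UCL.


UCL = 57.0 + 3 * 2.0 / sqrt(10)

58.9


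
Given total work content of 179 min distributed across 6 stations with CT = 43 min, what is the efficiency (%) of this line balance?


Formula: Efficiency = Sum of Task Times / (N_stations * CT) * 100
Total station capacity = 6 stations * 43 min = 258 min
Efficiency = 179 / 258 * 100 = 69.4%

69.4%


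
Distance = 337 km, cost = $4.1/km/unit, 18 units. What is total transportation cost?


TC = dist * cost * units = 337 * 4.1 * 18 = $24870.60

$24870.60


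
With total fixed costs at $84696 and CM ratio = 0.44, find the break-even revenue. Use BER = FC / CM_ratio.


Formula: BER = Fixed Costs / Contribution Margin Ratio
BER = $84696 / 0.44
BER = $192490.91 (to the nearest cent)

$192490.91


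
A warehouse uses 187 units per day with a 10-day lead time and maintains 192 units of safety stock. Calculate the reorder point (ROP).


Formula: ROP = (Daily Demand * Lead Time) + Safety Stock
Demand during lead time = 187 * 10 = 1870 units
ROP = 1870 + 192 = 2062 units

2062 units


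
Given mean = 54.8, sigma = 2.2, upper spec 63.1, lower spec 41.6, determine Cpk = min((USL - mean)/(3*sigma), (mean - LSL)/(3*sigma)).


Cpu = (63.1 - 54.8) / (3 * 2.2) = 1.26
Cpl = (54.8 - 41.6) / (3 * 2.2) = 2.0
Cpk = min(1.26, 2.0) = 1.26

1.26


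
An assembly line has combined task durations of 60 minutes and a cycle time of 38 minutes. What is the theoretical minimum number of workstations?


Formula: N_min = ceil(Sum of Task Times / Cycle Time)
N_min = ceil(60 min / 38 min) = ceil(1.5789)
N_min = 2 stations

2


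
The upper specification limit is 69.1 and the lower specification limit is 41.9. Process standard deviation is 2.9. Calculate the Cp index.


Cp = (69.1 - 41.9) / (6 * 2.9)

1.56


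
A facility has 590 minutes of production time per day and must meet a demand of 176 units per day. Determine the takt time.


Formula: Takt Time = Available Production Time / Customer Demand
Takt = 590 min/day / 176 units/day
Takt = 3.35 min/unit

3.35 min/unit


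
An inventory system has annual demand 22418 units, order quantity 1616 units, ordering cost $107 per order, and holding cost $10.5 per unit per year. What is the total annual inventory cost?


TC = 22418/1616 * 107 + 1616/2 * 10.5

$9968.36


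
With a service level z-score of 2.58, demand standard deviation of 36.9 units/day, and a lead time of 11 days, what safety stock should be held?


Formula: SS = z * sigma_d * sqrt(LT)
sqrt(LT) = sqrt(11) = 3.3166
SS = 2.58 * 36.9 * 3.3166
SS = 315.7 units

315.7 units


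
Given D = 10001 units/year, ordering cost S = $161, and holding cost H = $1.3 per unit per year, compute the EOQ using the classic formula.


Formula: EOQ = sqrt(2 * D * S / H)
Numerator: 2 * 10001 * 161 = 3220322
2DS/H = 3220322 / 1.3 = 2477170.8
EOQ = sqrt(2477170.8) = 1573.9 units

1573.9 units


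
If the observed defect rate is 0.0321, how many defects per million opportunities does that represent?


DPMO = defect_rate * 1000000 = 0.0321 * 1000000

32100


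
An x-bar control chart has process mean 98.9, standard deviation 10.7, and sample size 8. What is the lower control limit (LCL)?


LCL = 98.9 - 3 * 10.7 / sqrt(8)

87.55


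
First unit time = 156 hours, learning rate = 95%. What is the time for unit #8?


Formula: T_n = T_1 * (learning_rate)^(log2(n)) where learning_rate = rate/100
Doublings = log2(8) = 3
T_n = 156 * 0.95^3
T_n = 156 * 0.8574 = 133.8 hours

133.8 hours


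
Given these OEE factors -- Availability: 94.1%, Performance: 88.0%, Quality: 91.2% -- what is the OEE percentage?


Formula: OEE = Availability * Performance * Quality / 10000
A * P = 94.1% * 88.0% / 100 = 82.81%
OEE = 82.81% * 91.2% / 100 = 75.5%

75.5%


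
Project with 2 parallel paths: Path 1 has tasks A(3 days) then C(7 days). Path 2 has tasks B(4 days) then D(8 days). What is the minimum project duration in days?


Path 1 = 3 + 7 = 10 days
Path 2 = 4 + 8 = 12 days
Duration = max(10, 12) = 12 days

12 days


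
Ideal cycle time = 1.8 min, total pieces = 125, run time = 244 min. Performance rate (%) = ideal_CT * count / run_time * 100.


Formula: Performance = (Ideal CT * Total Count) / Run Time * 100
Ideal output time = 1.8 * 125 = 225.0 min
Performance = 225.0 / 244 * 100 = 92.2%

92.2%


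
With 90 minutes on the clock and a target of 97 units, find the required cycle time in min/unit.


Formula: CT = Available Time / Number of Units
CT = 90 min / 97 units
CT = 0.93 min/unit

0.93 min/unit


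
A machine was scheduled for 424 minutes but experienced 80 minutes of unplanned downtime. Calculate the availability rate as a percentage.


Formula: Availability = (Planned Time - Downtime) / Planned Time * 100
Uptime = 424 - 80 = 344 min
Availability = 344 / 424 * 100 = 81.1%

81.1%


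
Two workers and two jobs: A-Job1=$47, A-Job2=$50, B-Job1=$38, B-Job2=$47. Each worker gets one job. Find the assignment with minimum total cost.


Option 1: A->1 + B->2 = $47 + $47 = $94
Option 2: A->2 + B->1 = $50 + $38 = $88
Min cost = min($94, $88) = $88

$88


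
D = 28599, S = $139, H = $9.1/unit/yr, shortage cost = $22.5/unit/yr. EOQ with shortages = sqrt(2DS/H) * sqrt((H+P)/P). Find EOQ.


Formula: EOQ* = sqrt(2DS/H) * sqrt((H+P)/P)
Base EOQ = sqrt(2*28599*139/9.1) = 934.71 units
Correction = sqrt((9.1+22.5)/22.5) = 1.18509
EOQ* = 934.71 * 1.18509 = 1107.7 units

1107.7 units


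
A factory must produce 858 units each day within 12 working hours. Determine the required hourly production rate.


Formula: Production Rate = Daily Demand / Available Hours
Rate = 858 units/day / 12 hours/day
Rate = 71.5 units/hour

71.5 units/hour


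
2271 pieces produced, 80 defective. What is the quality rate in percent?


Formula: Quality Rate = Good Pieces / Total Pieces * 100
Good pieces = 2271 - 80 = 2191
QR = 2191 / 2271 * 100 = 96.5%

96.5%


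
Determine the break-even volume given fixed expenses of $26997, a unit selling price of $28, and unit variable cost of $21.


Formula: BEQ = Fixed Costs / (Price - Variable Cost)
Contribution margin = $28 - $21 = $7/unit
BEQ = ceil($26997 / $7/unit) = ceil(3856.71) = 3857 units

3857 units


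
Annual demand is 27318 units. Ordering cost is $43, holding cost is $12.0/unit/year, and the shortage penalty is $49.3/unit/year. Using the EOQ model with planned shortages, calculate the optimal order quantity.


Formula: EOQ* = sqrt(2DS/H) * sqrt((H+P)/P)
Base EOQ = sqrt(2*27318*43/12.0) = 442.47 units
Correction = sqrt((12.0+49.3)/49.3) = 1.11508
EOQ* = 442.47 * 1.11508 = 493.4 units

493.4 units


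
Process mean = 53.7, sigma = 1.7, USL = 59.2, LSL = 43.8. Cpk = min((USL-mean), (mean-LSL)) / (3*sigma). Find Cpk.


Cpu = (59.2 - 53.7) / (3 * 1.7) = 1.08
Cpl = (53.7 - 43.8) / (3 * 1.7) = 1.94
Cpk = min(1.08, 1.94) = 1.08

1.08


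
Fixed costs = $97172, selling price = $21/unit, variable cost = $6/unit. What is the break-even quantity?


Formula: BEQ = Fixed Costs / (Price - Variable Cost)
Contribution margin = $21 - $6 = $15/unit
BEQ = ceil($97172 / $15/unit) = ceil(6478.13) = 6479 units

6479 units


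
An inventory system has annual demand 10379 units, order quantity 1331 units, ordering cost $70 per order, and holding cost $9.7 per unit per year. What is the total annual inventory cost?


TC = 10379/1331 * 70 + 1331/2 * 9.7

$7001.20


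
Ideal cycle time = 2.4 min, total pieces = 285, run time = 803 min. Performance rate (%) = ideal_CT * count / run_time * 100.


Formula: Performance = (Ideal CT * Total Count) / Run Time * 100
Ideal output time = 2.4 * 285 = 684.0 min
Performance = 684.0 / 803 * 100 = 85.2%

85.2%


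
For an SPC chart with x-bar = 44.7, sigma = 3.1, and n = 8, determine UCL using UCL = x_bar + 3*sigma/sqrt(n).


UCL = 44.7 + 3 * 3.1 / sqrt(8)

47.99


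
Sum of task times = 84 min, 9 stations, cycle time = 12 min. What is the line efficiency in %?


Formula: Efficiency = Sum of Task Times / (N_stations * CT) * 100
Total station capacity = 9 stations * 12 min = 108 min
Efficiency = 84 / 108 * 100 = 77.8%

77.8%


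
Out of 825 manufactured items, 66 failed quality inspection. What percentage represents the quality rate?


Formula: Quality Rate = Good Pieces / Total Pieces * 100
Good pieces = 825 - 66 = 759
QR = 759 / 825 * 100 = 92.0%

92.0%


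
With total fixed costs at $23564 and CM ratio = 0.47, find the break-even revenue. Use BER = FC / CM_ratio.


Formula: BER = Fixed Costs / Contribution Margin Ratio
BER = $23564 / 0.47
BER = $50136.17 (to the nearest cent)

$50136.17
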